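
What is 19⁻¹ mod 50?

29

50 = 2·19 + 12
19 = 1·12 + 7
12 = 1·7 + 5
7 = 1·5 + 2
5 = 2·2 + 1
2 = 2·1 + 0
Back-substituting gives 19·29 ≡ 1 (mod 50).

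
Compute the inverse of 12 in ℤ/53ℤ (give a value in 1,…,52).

53 = 4·12 + 5
12 = 2·5 + 2
5 = 2·2 + 1
2 = 2·1 + 0
Back-substituting gives 12·31 ≡ 1 (mod 53).

31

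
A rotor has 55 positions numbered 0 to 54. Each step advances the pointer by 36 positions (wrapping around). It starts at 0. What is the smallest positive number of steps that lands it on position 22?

22

The inverse of 36 mod 55 is 26 (since 36·26 = 936 ≡ 1).
So x ≡ 26·22 = 572 ≡ 22 (mod 55).
Check: 36·22 = 792 = 14·55 + 22.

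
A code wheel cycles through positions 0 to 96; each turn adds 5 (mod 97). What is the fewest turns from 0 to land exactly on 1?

39

97 = 19·5 + 2
5 = 2·2 + 1
2 = 2·1 + 0
Back-substituting gives 5·39 ≡ 1 (mod 97).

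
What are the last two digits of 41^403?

21

Square-and-reduce mod 100: 41^1≡41, 41^2≡81, 41^4≡61, 41^8≡21, 41^16≡41, 41^32≡81, 41^64≡61, 41^128≡21, 41^256≡41.
403 = 1 + 2 + 16 + 128 + 256, so 41^403 ≡ 41·81·41·21·41 ≡ 21 (mod 100).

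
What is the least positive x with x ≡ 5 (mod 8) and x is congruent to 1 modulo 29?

117

x ≡ 5 (mod 8) gives x ∈ {5, 13, 21, 29, 37, 45, 53, 61, …}.
The first of these with x mod 29 = 1 is 117.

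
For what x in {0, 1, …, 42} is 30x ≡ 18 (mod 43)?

35

30⁻¹ ≡ 33 (mod 43) because 30·33 = 990 = 23·43 + 1.
Multiplying both sides by 33: x ≡ 33·18 = 594 ≡ 35 (mod 43).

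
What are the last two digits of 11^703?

Successive squares of 11 mod 100: 11^1≡11, 11^2≡21, 11^4≡41, 11^8≡81, 11^16≡61, 11^32≡21, 11^64≡41, 11^128≡81, 11^256≡61, 11^512≡21.
Since 703 = 1 + 2 + 4 + 8 + 16 + 32 + 128 + 512 in binary, 11^703 ≡ 11·21·41·81·61·21·81·21 ≡ 31 (mod 100).

31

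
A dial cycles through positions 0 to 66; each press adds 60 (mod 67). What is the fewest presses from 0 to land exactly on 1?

19

60·19 = 1140 = 17·67 + 1, so 60⁻¹ ≡ 19 (mod 67).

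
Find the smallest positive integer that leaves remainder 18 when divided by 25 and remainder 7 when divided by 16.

343

Since 16·11 ≡ 1 (mod 25), take x = 7 + 16·((18−7)·11 mod 25) = 7 + 16·21 = 343.
Check: 343 mod 25 = 18, 343 mod 16 = 7.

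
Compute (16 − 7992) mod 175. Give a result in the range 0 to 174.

74

7992 = 45·175 + 117, so 7992 mod 175 = 117.
(16 − 117) mod 175 = 74.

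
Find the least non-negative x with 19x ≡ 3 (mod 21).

9

The inverse of 19 mod 21 is 10 (since 19·10 = 190 ≡ 1).
So x ≡ 10·3 = 30 ≡ 9 (mod 21).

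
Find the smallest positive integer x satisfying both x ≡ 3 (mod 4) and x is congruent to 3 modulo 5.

3

x ≡ 3 (mod 4) gives x ∈ {3}.
The first of these with x mod 5 = 3 is 3.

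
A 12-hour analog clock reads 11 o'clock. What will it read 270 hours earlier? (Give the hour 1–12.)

5

Dividing 270 by 12 gives quotient 22 and remainder 6.
11 − 6 → 5 on a 12-hour dial.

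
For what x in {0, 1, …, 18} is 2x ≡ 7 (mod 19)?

2⁻¹ ≡ 10 (mod 19) because 2·10 = 20 = 1·19 + 1.
Multiplying both sides by 10: x ≡ 10·7 = 70 ≡ 13 (mod 19).

13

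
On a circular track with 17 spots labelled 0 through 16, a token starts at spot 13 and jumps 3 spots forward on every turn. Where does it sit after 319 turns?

319·3 = 957.
957 = 56·17 + 5, so 957 mod 17 = 5.
(13 + 5) mod 17 = 1.

1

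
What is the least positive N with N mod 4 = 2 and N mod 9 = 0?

18

x ≡ 2 (mod 4) gives x ∈ {2, 6, 10, 14, 18}.
The first of these with x mod 9 = 0 is 18.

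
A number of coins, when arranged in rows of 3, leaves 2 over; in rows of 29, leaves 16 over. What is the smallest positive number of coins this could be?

74

Since 29·2 ≡ 1 (mod 3), take x = 16 + 29·((2−16)·2 mod 3) = 16 + 29·2 = 74.
Check: 74 mod 3 = 2, 74 mod 29 = 16.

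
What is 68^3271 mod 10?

2

Powers of 8 mod 10 repeat with period 4: 8, 4, 2, 6.
3271 mod 4 = 3, so the last digit matches 8^3 = 2.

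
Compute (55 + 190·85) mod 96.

77

190·85 = 16150.
16150 − 168·96 = 22, so 16150 ≡ 22 (mod 96).
(55 + 22) mod 96 = 77.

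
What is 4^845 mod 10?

4

The units digit of 4^n cycles with period 2: 4, 6, …
845 leaves remainder 1 on division by 2, so 4^845 ends in 4.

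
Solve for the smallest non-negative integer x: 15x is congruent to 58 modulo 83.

15⁻¹ ≡ 72 (mod 83) because 15·72 = 1080 = 13·83 + 1.
So x ≡ 72·58 = 4176 ≡ 26 (mod 83).
Check: 15·26 = 390 = 4·83 + 58.

26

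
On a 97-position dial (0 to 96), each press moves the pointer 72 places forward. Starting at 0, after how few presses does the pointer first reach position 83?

72⁻¹ ≡ 31 (mod 97) because 72·31 = 2232 = 23·97 + 1.
So x ≡ 31·83 = 2573 ≡ 51 (mod 97).
Check: 72·51 = 3672 = 37·97 + 83.

51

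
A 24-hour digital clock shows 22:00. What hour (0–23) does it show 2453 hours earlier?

17

Dividing 2453 by 24 gives quotient 102 and remainder 5.
(22 − 5) mod 24 = 17.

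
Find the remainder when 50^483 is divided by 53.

Successive squares of 50 mod 53: 50^1≡50, 50^2≡9, 50^4≡28, 50^8≡42, 50^16≡15, 50^32≡13, 50^64≡10, 50^128≡47, 50^256≡36.
483 = 1 + 2 + 32 + 64 + 128 + 256, so 50^483 ≡ 50·9·13·10·47·36 ≡ 48 (mod 53).

48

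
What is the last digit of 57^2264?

1

Powers of 7 mod 10 repeat with period 4: 7, 9, 3, 1.
2264 leaves remainder 0 on division by 4, so 57^2264 ends in 1.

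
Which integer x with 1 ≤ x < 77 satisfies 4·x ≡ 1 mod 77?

58

77 = 19·4 + 1
4 = 4·1 + 0
Back-substituting gives 4·58 ≡ 1 (mod 77).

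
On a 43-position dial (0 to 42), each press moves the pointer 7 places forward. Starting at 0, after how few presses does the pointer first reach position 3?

25

The inverse of 7 mod 43 is 37 (since 7·37 = 259 ≡ 1).
Multiplying both sides by 37: x ≡ 37·3 = 111 ≡ 25 (mod 43).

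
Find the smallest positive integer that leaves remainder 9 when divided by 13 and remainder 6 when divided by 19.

x ≡ 9 (mod 13) gives x ∈ {9, 22, 35, 48, 61, 74, 87, 100, …}.
The first of these with x mod 19 = 6 is 139.

139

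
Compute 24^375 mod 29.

16

By repeated squaring mod 29: 24^1≡24, 24^2≡25, 24^4≡16, 24^8≡24, 24^16≡25, 24^32≡16, 24^64≡24, 24^128≡25, 24^256≡16.
Since 375 = 1 + 2 + 4 + 16 + 32 + 64 + 256 in binary, 24^375 ≡ 24·25·16·25·16·24·16 ≡ 16 (mod 29).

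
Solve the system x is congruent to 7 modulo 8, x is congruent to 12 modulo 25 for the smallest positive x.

x ≡ 7 (mod 8) gives x ∈ {7, 15, 23, 31, 39, 47, 55, 63, …}.
The first of these with x mod 25 = 12 is 87.

87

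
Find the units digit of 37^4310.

Powers of 7 mod 10 repeat with period 4: 7, 9, 3, 1.
4310 mod 4 = 2, so the last digit matches 7^2 = 9.

9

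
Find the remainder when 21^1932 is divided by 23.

Square-and-reduce mod 23: 21^1≡21, 21^2≡4, 21^4≡16, 21^8≡3, 21^16≡9, 21^32≡12, 21^64≡6, 21^128≡13, 21^256≡8, 21^512≡18, 21^1024≡2.
1932 = 4 + 8 + 128 + 256 + 512 + 1024, so 21^1932 ≡ 16·3·13·8·18·2 ≡ 13 (mod 23).

13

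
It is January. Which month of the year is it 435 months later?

435 mod 12 = 3 (since 36·12 = 432).
January + 3 months → April.

April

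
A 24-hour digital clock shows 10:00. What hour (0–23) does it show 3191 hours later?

9

3191 − 132·24 = 23, so 3191 ≡ 23 (mod 24).
(10 + 23) mod 24 = 9.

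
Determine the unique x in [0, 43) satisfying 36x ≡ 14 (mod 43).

36⁻¹ ≡ 6 (mod 43) because 36·6 = 216 = 5·43 + 1.
So x ≡ 6·14 = 84 ≡ 41 (mod 43).
Check: 36·41 = 1476 = 34·43 + 14.

41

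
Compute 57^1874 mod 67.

Successive squares of 57 mod 67: 57^1≡57, 57^2≡33, 57^4≡17, 57^8≡21, 57^16≡39, 57^32≡47, 57^64≡65, 57^128≡4, 57^256≡16, 57^512≡55, 57^1024≡10.
1874 = 2 + 16 + 64 + 256 + 512 + 1024, so 57^1874 ≡ 33·39·65·16·55·10 ≡ 26 (mod 67).

26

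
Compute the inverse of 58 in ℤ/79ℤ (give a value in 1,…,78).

79 = 1·58 + 21
58 = 2·21 + 16
21 = 1·16 + 5
16 = 3·5 + 1
5 = 5·1 + 0
Back-substituting gives 58·15 ≡ 1 (mod 79).

15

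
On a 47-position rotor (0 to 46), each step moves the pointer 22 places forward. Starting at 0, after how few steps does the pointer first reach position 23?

The inverse of 22 mod 47 is 15 (since 22·15 = 330 ≡ 1).
So x ≡ 15·23 = 345 ≡ 16 (mod 47).
Check: 22·16 = 352 = 7·47 + 23.

16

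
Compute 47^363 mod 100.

Square-and-reduce mod 100: 47^1≡47, 47^2≡9, 47^4≡81, 47^8≡61, 47^16≡21, 47^32≡41, 47^64≡81, 47^128≡61, 47^256≡21.
Since 363 = 1 + 2 + 8 + 32 + 64 + 256 in binary, 47^363 ≡ 47·9·61·41·81·21 ≡ 23 (mod 100).

23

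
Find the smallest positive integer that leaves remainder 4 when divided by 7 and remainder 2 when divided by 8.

18

x ≡ 4 (mod 7) gives x ∈ {4, 11, 18}.
The first of these with x mod 8 = 2 is 18.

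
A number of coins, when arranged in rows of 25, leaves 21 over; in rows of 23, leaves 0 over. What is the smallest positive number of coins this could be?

Since 23·12 ≡ 1 (mod 25), take x = 0 + 23·((21−0)·12 mod 25) = 0 + 23·2 = 46.
Check: 46 mod 25 = 21, 46 mod 23 = 0.

46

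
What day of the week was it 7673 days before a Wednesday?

Tuesday

7673 − 1096·7 = 1, so 7673 ≡ 1 (mod 7).
Wednesday − 1 day → Tuesday.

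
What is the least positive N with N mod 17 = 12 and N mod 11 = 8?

Since 11·14 ≡ 1 (mod 17), take x = 8 + 11·((12−8)·14 mod 17) = 8 + 11·5 = 63.
Check: 63 mod 17 = 12, 63 mod 11 = 8.

63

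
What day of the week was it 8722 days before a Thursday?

8722 mod 7 = 0 (since 1246·7 = 8722).
Thursday − 0 days → Thursday.

Thursday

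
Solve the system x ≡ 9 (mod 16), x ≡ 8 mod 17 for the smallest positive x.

x ≡ 9 (mod 16) gives x ∈ {9, 25}.
The first of these with x mod 17 = 8 is 25.

25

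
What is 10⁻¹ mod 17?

17 = 1·10 + 7
10 = 1·7 + 3
7 = 2·3 + 1
3 = 3·1 + 0
Back-substituting gives 10·12 ≡ 1 (mod 17).

12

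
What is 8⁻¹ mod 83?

52

83 = 10·8 + 3
8 = 2·3 + 2
3 = 1·2 + 1
2 = 2·1 + 0
Back-substituting gives 8·52 ≡ 1 (mod 83).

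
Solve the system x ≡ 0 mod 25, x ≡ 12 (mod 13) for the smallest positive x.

Since 13·2 ≡ 1 (mod 25), take x = 12 + 13·((0−12)·2 mod 25) = 12 + 13·1 = 25.
Check: 25 mod 25 = 0, 25 mod 13 = 12.

25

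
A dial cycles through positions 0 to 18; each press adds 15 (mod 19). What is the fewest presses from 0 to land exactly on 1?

15·14 = 210 = 11·19 + 1, so 15⁻¹ ≡ 14 (mod 19).

14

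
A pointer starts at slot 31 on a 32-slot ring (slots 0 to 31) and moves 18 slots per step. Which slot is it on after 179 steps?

179·18 = 3222.
3222 − 100·32 = 22, so 3222 ≡ 22 (mod 32).
(31 + 22) mod 32 = 21.

21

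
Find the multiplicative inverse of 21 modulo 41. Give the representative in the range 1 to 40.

41 = 1·21 + 20
21 = 1·20 + 1
20 = 20·1 + 0
Back-substituting gives 21·2 ≡ 1 (mod 41).

2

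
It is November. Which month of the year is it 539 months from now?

October

Dividing 539 by 12 gives quotient 44 and remainder 11.
November + 11 months → October.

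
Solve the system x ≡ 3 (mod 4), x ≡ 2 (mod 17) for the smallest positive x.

19

x ≡ 3 (mod 4) gives x ∈ {3, 7, 11, 15, 19}.
The first of these with x mod 17 = 2 is 19.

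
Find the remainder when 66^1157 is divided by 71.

46

Successive squares of 66 mod 71: 66^1≡66, 66^2≡25, 66^4≡57, 66^8≡54, 66^16≡5, 66^32≡25, 66^64≡57, 66^128≡54, 66^256≡5, 66^512≡25, 66^1024≡57.
1157 = 1 + 4 + 128 + 1024, so 66^1157 ≡ 66·57·54·57 ≡ 46 (mod 71).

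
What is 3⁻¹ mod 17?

17 = 5·3 + 2
3 = 1·2 + 1
2 = 2·1 + 0
Back-substituting gives 3·6 ≡ 1 (mod 17).

6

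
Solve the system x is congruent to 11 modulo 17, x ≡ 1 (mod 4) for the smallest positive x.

x ≡ 1 (mod 4) gives x ∈ {1, 5, 9, 13, 17, 21, 25, 29, …}.
The first of these with x mod 17 = 11 is 45.

45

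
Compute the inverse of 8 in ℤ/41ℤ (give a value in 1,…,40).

36

41 = 5·8 + 1
8 = 8·1 + 0
Back-substituting gives 8·36 ≡ 1 (mod 41).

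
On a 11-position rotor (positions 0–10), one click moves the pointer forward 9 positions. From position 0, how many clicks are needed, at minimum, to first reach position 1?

5

9·5 = 45 = 4·11 + 1, so 9⁻¹ ≡ 5 (mod 11).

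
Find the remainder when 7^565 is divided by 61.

By repeated squaring mod 61: 7^1≡7, 7^2≡49, 7^4≡22, 7^8≡57, 7^16≡16, 7^32≡12, 7^64≡22, 7^128≡57, 7^256≡16, 7^512≡12.
Since 565 = 1 + 4 + 16 + 32 + 512 in binary, 7^565 ≡ 7·22·16·12·12 ≡ 40 (mod 61).

40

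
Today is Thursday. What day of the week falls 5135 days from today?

Monday

5135 = 733·7 + 4, so 5135 mod 7 = 4.
Thursday + 4 days → Monday.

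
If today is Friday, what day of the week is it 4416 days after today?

4416 = 630·7 + 6, so 4416 mod 7 = 6.
Friday + 6 days → Thursday.

Thursday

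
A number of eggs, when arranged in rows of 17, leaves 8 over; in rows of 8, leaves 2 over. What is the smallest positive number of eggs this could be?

x ≡ 2 (mod 8) gives x ∈ {2, 10, 18, 26, 34, 42}.
The first of these with x mod 17 = 8 is 42.

42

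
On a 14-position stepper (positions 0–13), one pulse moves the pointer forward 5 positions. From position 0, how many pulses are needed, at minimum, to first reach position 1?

3

5·3 = 15 = 1·14 + 1, so 5⁻¹ ≡ 3 (mod 14).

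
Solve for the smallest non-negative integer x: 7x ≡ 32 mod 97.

60

The inverse of 7 mod 97 is 14 (since 7·14 = 98 ≡ 1).
Multiplying both sides by 14: x ≡ 14·32 = 448 ≡ 60 (mod 97).
Check: 7·60 = 420 = 4·97 + 32.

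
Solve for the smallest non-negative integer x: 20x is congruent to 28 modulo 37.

31

20⁻¹ ≡ 13 (mod 37) because 20·13 = 260 = 7·37 + 1.
Multiplying both sides by 13: x ≡ 13·28 = 364 ≡ 31 (mod 37).
Check: 20·31 = 620 = 16·37 + 28.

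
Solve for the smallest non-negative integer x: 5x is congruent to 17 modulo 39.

5⁻¹ ≡ 8 (mod 39) because 5·8 = 40 = 1·39 + 1.
Multiplying both sides by 8: x ≡ 8·17 = 136 ≡ 19 (mod 39).
Check: 5·19 = 95 = 2·39 + 17.

19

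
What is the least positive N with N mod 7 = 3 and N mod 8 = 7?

x ≡ 3 (mod 7) gives x ∈ {3, 10, 17, 24, 31}.
The first of these with x mod 8 = 7 is 31.

31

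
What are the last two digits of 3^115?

07

By repeated squaring mod 100: 3^1≡3, 3^2≡9, 3^4≡81, 3^8≡61, 3^16≡21, 3^32≡41, 3^64≡81.
Since 115 = 1 + 2 + 16 + 32 + 64 in binary, 3^115 ≡ 3·9·21·41·81 ≡ 7 (mod 100).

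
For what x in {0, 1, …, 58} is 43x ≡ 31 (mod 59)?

43⁻¹ ≡ 11 (mod 59) because 43·11 = 473 = 8·59 + 1.
So x ≡ 11·31 = 341 ≡ 46 (mod 59).

46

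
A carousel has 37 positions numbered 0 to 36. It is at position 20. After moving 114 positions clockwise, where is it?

23

114 = 3·37 + 3, so 114 mod 37 = 3.
(20 + 3) mod 37 = 23.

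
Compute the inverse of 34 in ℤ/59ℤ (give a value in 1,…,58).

33

34·33 = 1122 = 19·59 + 1, so 34⁻¹ ≡ 33 (mod 59).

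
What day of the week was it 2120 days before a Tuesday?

Dividing 2120 by 7 gives quotient 302 and remainder 6.
Tuesday − 6 days → Wednesday.

Wednesday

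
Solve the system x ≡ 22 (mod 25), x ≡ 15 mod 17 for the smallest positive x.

372

Since 17·3 ≡ 1 (mod 25), take x = 15 + 17·((22−15)·3 mod 25) = 15 + 17·21 = 372.
Check: 372 mod 25 = 22, 372 mod 17 = 15.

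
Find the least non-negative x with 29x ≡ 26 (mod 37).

The inverse of 29 mod 37 is 23 (since 29·23 = 667 ≡ 1).
So x ≡ 23·26 = 598 ≡ 6 (mod 37).

6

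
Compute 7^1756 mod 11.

Square-and-reduce mod 11: 7^1≡7, 7^2≡5, 7^4≡3, 7^8≡9, 7^16≡4, 7^32≡5, 7^64≡3, 7^128≡9, 7^256≡4, 7^512≡5, 7^1024≡3.
1756 = 4 + 8 + 16 + 64 + 128 + 512 + 1024, so 7^1756 ≡ 3·9·4·3·9·5·3 ≡ 4 (mod 11).

4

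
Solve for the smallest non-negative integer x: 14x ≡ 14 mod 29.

1

14⁻¹ ≡ 27 (mod 29) because 14·27 = 378 = 13·29 + 1.
So x ≡ 27·14 = 378 ≡ 1 (mod 29).
Check: 14·1 = 14 = 0·29 + 14.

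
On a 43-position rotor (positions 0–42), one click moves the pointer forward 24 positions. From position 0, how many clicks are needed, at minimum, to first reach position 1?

24·9 = 216 = 5·43 + 1, so 24⁻¹ ≡ 9 (mod 43).

9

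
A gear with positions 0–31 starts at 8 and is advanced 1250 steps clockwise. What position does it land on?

Dividing 1250 by 32 gives quotient 39 and remainder 2.
(8 + 2) mod 32 = 10.

10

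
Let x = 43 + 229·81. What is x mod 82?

60

229·81 = 18549.
18549 − 226·82 = 17, so 18549 ≡ 17 (mod 82).
(43 + 17) mod 82 = 60.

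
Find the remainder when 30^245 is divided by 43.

37

Successive squares of 30 mod 43: 30^1≡30, 30^2≡40, 30^4≡9, 30^8≡38, 30^16≡25, 30^32≡23, 30^64≡13, 30^128≡40.
245 = 1 + 4 + 16 + 32 + 64 + 128, so 30^245 ≡ 30·9·25·23·13·40 ≡ 37 (mod 43).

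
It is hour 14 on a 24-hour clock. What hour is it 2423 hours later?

Dividing 2423 by 24 gives quotient 100 and remainder 23.
(14 + 23) mod 24 = 13.

13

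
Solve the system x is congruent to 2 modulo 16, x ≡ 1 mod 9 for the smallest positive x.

Since 9·9 ≡ 1 (mod 16), take x = 1 + 9·((2−1)·9 mod 16) = 1 + 9·9 = 82.
Check: 82 mod 16 = 2, 82 mod 9 = 1.

82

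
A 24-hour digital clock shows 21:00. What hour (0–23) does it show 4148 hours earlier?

4148 − 172·24 = 20, so 4148 ≡ 20 (mod 24).
(21 − 20) mod 24 = 1.

1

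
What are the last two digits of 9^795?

Successive squares of 9 mod 100: 9^1≡9, 9^2≡81, 9^4≡61, 9^8≡21, 9^16≡41, 9^32≡81, 9^64≡61, 9^128≡21, 9^256≡41, 9^512≡81.
795 = 1 + 2 + 8 + 16 + 256 + 512, so 9^795 ≡ 9·81·21·41·41·81 ≡ 49 (mod 100).

49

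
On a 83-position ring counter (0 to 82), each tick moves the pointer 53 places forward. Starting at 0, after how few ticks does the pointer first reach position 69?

6

The inverse of 53 mod 83 is 47 (since 53·47 = 2491 ≡ 1).
So x ≡ 47·69 = 3243 ≡ 6 (mod 83).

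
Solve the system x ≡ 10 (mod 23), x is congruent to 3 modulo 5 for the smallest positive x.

Since 5·14 ≡ 1 (mod 23), take x = 3 + 5·((10−3)·14 mod 23) = 3 + 5·6 = 33.
Check: 33 mod 23 = 10, 33 mod 5 = 3.

33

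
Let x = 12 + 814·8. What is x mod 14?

814·8 = 6512.
6512 − 465·14 = 2, so 6512 ≡ 2 (mod 14).
(12 + 2) mod 14 = 0.

0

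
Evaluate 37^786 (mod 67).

1

Successive squares of 37 mod 67: 37^1≡37, 37^2≡29, 37^4≡37, 37^8≡29, 37^16≡37, 37^32≡29, 37^64≡37, 37^128≡29, 37^256≡37, 37^512≡29.
Since 786 = 2 + 16 + 256 + 512 in binary, 37^786 ≡ 29·37·37·29 ≡ 1 (mod 67).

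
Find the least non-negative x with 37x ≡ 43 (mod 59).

37⁻¹ ≡ 8 (mod 59) because 37·8 = 296 = 5·59 + 1.
Multiplying both sides by 8: x ≡ 8·43 = 344 ≡ 49 (mod 59).
Check: 37·49 = 1813 = 30·59 + 43.

49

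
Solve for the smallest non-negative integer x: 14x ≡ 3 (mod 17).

16

14⁻¹ ≡ 11 (mod 17) because 14·11 = 154 = 9·17 + 1.
So x ≡ 11·3 = 33 ≡ 16 (mod 17).
Check: 14·16 = 224 = 13·17 + 3.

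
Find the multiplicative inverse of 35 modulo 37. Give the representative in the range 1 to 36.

37 = 1·35 + 2
35 = 17·2 + 1
2 = 2·1 + 0
Back-substituting gives 35·18 ≡ 1 (mod 37).

18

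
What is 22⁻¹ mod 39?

16

39 = 1·22 + 17
22 = 1·17 + 5
17 = 3·5 + 2
5 = 2·2 + 1
2 = 2·1 + 0
Back-substituting gives 22·16 ≡ 1 (mod 39).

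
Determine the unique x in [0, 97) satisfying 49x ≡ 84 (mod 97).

The inverse of 49 mod 97 is 2 (since 49·2 = 98 ≡ 1).
So x ≡ 2·84 = 168 ≡ 71 (mod 97).
Check: 49·71 = 3479 = 35·97 + 84.

71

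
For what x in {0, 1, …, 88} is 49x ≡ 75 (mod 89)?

76

49⁻¹ ≡ 20 (mod 89) because 49·20 = 980 = 11·89 + 1.
Multiplying both sides by 20: x ≡ 20·75 = 1500 ≡ 76 (mod 89).
Check: 49·76 = 3724 = 41·89 + 75.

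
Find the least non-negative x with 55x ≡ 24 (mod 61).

55⁻¹ ≡ 10 (mod 61) because 55·10 = 550 = 9·61 + 1.
Multiplying both sides by 10: x ≡ 10·24 = 240 ≡ 57 (mod 61).

57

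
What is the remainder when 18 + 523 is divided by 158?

523 mod 158 = 49 (since 3·158 = 474).
(18 + 49) mod 158 = 67.

67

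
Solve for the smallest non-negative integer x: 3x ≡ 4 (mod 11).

3⁻¹ ≡ 4 (mod 11) because 3·4 = 12 = 1·11 + 1.
Multiplying both sides by 4: x ≡ 4·4 = 16 ≡ 5 (mod 11).

5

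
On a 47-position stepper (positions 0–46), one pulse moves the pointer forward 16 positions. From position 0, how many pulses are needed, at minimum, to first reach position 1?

3

16·3 = 48 = 1·47 + 1, so 16⁻¹ ≡ 3 (mod 47).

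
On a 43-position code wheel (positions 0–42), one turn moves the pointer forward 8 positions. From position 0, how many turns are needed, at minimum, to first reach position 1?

8·27 = 216 = 5·43 + 1, so 8⁻¹ ≡ 27 (mod 43).

27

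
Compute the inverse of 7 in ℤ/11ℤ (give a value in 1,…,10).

11 = 1·7 + 4
7 = 1·4 + 3
4 = 1·3 + 1
3 = 3·1 + 0
Back-substituting gives 7·8 ≡ 1 (mod 11).

8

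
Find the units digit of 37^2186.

Last digits of 7^n: 7, 9, 3, 1 (period 4).
2186 leaves remainder 2 on division by 4, so 37^2186 ends in 9.

9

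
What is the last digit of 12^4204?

The units digit of 12^n cycles with period 4: 2, 4, 8, 6, …
4204 leaves remainder 0 on division by 4, so 12^4204 ends in 6.

6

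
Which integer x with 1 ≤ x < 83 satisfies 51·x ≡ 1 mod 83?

83 = 1·51 + 32
51 = 1·32 + 19
32 = 1·19 + 13
19 = 1·13 + 6
13 = 2·6 + 1
6 = 6·1 + 0
Back-substituting gives 51·70 ≡ 1 (mod 83).

70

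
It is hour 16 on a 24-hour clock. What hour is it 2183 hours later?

2183 mod 24 = 23 (since 90·24 = 2160).
(16 + 23) mod 24 = 15.

15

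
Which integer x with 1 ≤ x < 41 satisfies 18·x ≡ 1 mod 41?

18·16 = 288 = 7·41 + 1, so 18⁻¹ ≡ 16 (mod 41).

16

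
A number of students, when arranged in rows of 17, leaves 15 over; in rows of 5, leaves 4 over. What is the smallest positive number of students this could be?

49

x ≡ 4 (mod 5) gives x ∈ {4, 9, 14, 19, 24, 29, 34, 39, …}.
The first of these with x mod 17 = 15 is 49.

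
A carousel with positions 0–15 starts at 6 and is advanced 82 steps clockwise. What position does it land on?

82 = 5·16 + 2, so 82 mod 16 = 2.
(6 + 2) mod 16 = 8.

8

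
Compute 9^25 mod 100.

49

By repeated squaring mod 100: 9^1≡9, 9^2≡81, 9^4≡61, 9^8≡21, 9^16≡41.
25 = 1 + 8 + 16, so 9^25 ≡ 9·21·41 ≡ 49 (mod 100).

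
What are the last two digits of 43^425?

Successive squares of 43 mod 100: 43^1≡43, 43^2≡49, 43^4≡1, 43^8≡1, 43^16≡1, 43^32≡1, 43^64≡1, 43^128≡1, 43^256≡1.
Since 425 = 1 + 8 + 32 + 128 + 256 in binary, 43^425 ≡ 43·1·1·1·1 ≡ 43 (mod 100).

43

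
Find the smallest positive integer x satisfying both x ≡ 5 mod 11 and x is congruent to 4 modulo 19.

x ≡ 5 (mod 11) gives x ∈ {5, 16, 27, 38, 49, 60, 71, 82, …}.
The first of these with x mod 19 = 4 is 137.

137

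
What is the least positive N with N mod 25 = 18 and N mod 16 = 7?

Since 16·11 ≡ 1 (mod 25), take x = 7 + 16·((18−7)·11 mod 25) = 7 + 16·21 = 343.
Check: 343 mod 25 = 18, 343 mod 16 = 7.

343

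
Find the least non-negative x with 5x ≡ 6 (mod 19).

5⁻¹ ≡ 4 (mod 19) because 5·4 = 20 = 1·19 + 1.
So x ≡ 4·6 = 24 ≡ 5 (mod 19).

5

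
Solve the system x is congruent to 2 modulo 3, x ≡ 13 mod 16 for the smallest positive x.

29

Since 16·1 ≡ 1 (mod 3), take x = 13 + 16·((2−13)·1 mod 3) = 13 + 16·1 = 29.
Check: 29 mod 3 = 2, 29 mod 16 = 13.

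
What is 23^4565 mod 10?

3

Last digits of 3^n: 3, 9, 7, 1 (period 4).
4565 leaves remainder 1 on division by 4, so 23^4565 ends in 3.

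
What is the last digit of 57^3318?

9

Powers of 7 mod 10 repeat with period 4: 7, 9, 3, 1.
3318 leaves remainder 2 on division by 4, so 57^3318 ends in 9.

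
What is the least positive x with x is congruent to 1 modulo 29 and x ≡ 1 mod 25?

1

x ≡ 1 (mod 25) gives x ∈ {1}.
The first of these with x mod 29 = 1 is 1.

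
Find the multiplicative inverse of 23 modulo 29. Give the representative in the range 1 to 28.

24

23·24 = 552 = 19·29 + 1, so 23⁻¹ ≡ 24 (mod 29).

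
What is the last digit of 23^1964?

1

The units digit of 23^n cycles with period 4: 3, 9, 7, 1, …
1964 leaves remainder 0 on division by 4, so 23^1964 ends in 1.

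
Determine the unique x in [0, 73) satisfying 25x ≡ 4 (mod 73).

6

The inverse of 25 mod 73 is 38 (since 25·38 = 950 ≡ 1).
Multiplying both sides by 38: x ≡ 38·4 = 152 ≡ 6 (mod 73).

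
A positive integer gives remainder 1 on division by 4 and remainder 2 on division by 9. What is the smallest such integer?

29

x ≡ 1 (mod 4) gives x ∈ {1, 5, 9, 13, 17, 21, 25, 29}.
The first of these with x mod 9 = 2 is 29.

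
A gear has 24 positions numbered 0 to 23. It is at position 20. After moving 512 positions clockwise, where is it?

512 − 21·24 = 8, so 512 ≡ 8 (mod 24).
(20 + 8) mod 24 = 4.

4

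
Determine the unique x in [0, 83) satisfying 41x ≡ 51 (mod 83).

The inverse of 41 mod 83 is 81 (since 41·81 = 3321 ≡ 1).
Multiplying both sides by 81: x ≡ 81·51 = 4131 ≡ 64 (mod 83).
Check: 41·64 = 2624 = 31·83 + 51.

64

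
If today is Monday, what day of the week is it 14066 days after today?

14066 = 2009·7 + 3, so 14066 mod 7 = 3.
Monday + 3 days → Thursday.

Thursday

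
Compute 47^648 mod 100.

Successive squares of 47 mod 100: 47^1≡47, 47^2≡9, 47^4≡81, 47^8≡61, 47^16≡21, 47^32≡41, 47^64≡81, 47^128≡61, 47^256≡21, 47^512≡41.
Since 648 = 8 + 128 + 512 in binary, 47^648 ≡ 61·61·41 ≡ 61 (mod 100).

61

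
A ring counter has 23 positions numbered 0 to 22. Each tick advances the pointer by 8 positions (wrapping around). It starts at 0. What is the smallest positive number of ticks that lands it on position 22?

8⁻¹ ≡ 3 (mod 23) because 8·3 = 24 = 1·23 + 1.
Multiplying both sides by 3: x ≡ 3·22 = 66 ≡ 20 (mod 23).
Check: 8·20 = 160 = 6·23 + 22.

20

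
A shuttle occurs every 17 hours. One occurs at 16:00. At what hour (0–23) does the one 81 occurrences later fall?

1

81·17 = 1377.
1377 − 57·24 = 9, so 1377 ≡ 9 (mod 24).
(16 + 9) mod 24 = 1.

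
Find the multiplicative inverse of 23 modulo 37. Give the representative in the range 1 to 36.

29

23·29 = 667 = 18·37 + 1, so 23⁻¹ ≡ 29 (mod 37).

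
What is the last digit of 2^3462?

4

Powers of 2 mod 10 repeat with period 4: 2, 4, 8, 6.
3462 mod 4 = 2, so the last digit matches 2^2 = 4.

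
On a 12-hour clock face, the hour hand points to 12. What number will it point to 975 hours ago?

9

Dividing 975 by 12 gives quotient 81 and remainder 3.
12 − 3 → 9 on a 12-hour dial.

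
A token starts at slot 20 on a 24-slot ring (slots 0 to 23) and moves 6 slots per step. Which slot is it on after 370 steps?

8

370·6 = 2220.
2220 − 92·24 = 12, so 2220 ≡ 12 (mod 24).
(20 + 12) mod 24 = 8.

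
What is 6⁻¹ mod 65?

11

65 = 10·6 + 5
6 = 1·5 + 1
5 = 5·1 + 0
Back-substituting gives 6·11 ≡ 1 (mod 65).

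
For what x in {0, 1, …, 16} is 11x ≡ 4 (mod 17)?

The inverse of 11 mod 17 is 14 (since 11·14 = 154 ≡ 1).
So x ≡ 14·4 = 56 ≡ 5 (mod 17).

5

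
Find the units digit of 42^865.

2

Last digits of 2^n: 2, 4, 8, 6 (period 4).
865 mod 4 = 1, so the last digit matches 2^1 = 2.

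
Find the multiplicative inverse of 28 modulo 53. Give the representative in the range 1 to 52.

36

53 = 1·28 + 25
28 = 1·25 + 3
25 = 8·3 + 1
3 = 3·1 + 0
Back-substituting gives 28·36 ≡ 1 (mod 53).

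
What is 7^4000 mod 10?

1

Last digits of 7^n: 7, 9, 3, 1 (period 4).
4000 mod 4 = 0, so the last digit matches 7^4 = 1.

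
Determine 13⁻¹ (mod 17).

4

17 = 1·13 + 4
13 = 3·4 + 1
4 = 4·1 + 0
Back-substituting gives 13·4 ≡ 1 (mod 17).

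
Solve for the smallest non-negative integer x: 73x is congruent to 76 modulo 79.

The inverse of 73 mod 79 is 13 (since 73·13 = 949 ≡ 1).
Multiplying both sides by 13: x ≡ 13·76 = 988 ≡ 40 (mod 79).

40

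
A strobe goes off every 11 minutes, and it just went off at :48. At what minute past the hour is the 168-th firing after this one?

168·11 = 1848.
1848 = 30·60 + 48, so 1848 mod 60 = 48.
(48 + 48) mod 60 = 36.

36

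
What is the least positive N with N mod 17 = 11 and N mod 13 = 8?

164

x ≡ 8 (mod 13) gives x ∈ {8, 21, 34, 47, 60, 73, 86, 99, …}.
The first of these with x mod 17 = 11 is 164.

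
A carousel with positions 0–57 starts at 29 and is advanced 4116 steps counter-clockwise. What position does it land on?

4116 mod 58 = 56 (since 70·58 = 4060).
(29 − 56) mod 58 = 31.

31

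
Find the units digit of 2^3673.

2

Last digits of 2^n: 2, 4, 8, 6 (period 4).
3673 leaves remainder 1 on division by 4, so 2^3673 ends in 2.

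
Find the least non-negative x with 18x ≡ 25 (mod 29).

18⁻¹ ≡ 21 (mod 29) because 18·21 = 378 = 13·29 + 1.
So x ≡ 21·25 = 525 ≡ 3 (mod 29).

3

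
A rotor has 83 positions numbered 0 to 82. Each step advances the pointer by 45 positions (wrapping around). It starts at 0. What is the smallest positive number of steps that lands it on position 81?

The inverse of 45 mod 83 is 24 (since 45·24 = 1080 ≡ 1).
Multiplying both sides by 24: x ≡ 24·81 = 1944 ≡ 35 (mod 83).

35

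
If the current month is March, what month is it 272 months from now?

272 mod 12 = 8 (since 22·12 = 264).
March + 8 months → November.

November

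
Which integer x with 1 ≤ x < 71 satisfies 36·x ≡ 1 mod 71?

2

71 = 1·36 + 35
36 = 1·35 + 1
35 = 35·1 + 0
Back-substituting gives 36·2 ≡ 1 (mod 71).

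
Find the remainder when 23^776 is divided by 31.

Square-and-reduce mod 31: 23^1≡23, 23^2≡2, 23^4≡4, 23^8≡16, 23^16≡8, 23^32≡2, 23^64≡4, 23^128≡16, 23^256≡8, 23^512≡2.
Since 776 = 8 + 256 + 512 in binary, 23^776 ≡ 16·8·2 ≡ 8 (mod 31).

8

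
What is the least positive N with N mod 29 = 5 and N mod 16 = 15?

63

x ≡ 15 (mod 16) gives x ∈ {15, 31, 47, 63}.
The first of these with x mod 29 = 5 is 63.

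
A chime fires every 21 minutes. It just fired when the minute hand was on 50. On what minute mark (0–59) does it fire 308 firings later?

38

308·21 = 6468.
6468 mod 60 = 48 (since 107·60 = 6420).
(50 + 48) mod 60 = 38.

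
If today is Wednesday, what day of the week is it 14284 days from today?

Sunday

14284 mod 7 = 4 (since 2040·7 = 14280).
Wednesday + 4 days → Sunday.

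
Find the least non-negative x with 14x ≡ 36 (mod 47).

The inverse of 14 mod 47 is 37 (since 14·37 = 518 ≡ 1).
Multiplying both sides by 37: x ≡ 37·36 = 1332 ≡ 16 (mod 47).

16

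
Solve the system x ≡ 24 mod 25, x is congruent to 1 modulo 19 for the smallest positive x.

x ≡ 1 (mod 19) gives x ∈ {1, 20, 39, 58, 77, 96, 115, 134, …}.
The first of these with x mod 25 = 24 is 324.

324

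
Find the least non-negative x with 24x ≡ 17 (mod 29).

14

24⁻¹ ≡ 23 (mod 29) because 24·23 = 552 = 19·29 + 1.
So x ≡ 23·17 = 391 ≡ 14 (mod 29).
Check: 24·14 = 336 = 11·29 + 17.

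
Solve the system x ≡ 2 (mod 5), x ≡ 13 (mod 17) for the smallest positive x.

47

x ≡ 2 (mod 5) gives x ∈ {2, 7, 12, 17, 22, 27, 32, 37, …}.
The first of these with x mod 17 = 13 is 47.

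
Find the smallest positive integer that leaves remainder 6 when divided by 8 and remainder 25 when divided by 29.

54

x ≡ 6 (mod 8) gives x ∈ {6, 14, 22, 30, 38, 46, 54}.
The first of these with x mod 29 = 25 is 54.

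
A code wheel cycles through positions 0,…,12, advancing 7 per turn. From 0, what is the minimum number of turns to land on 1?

2

7⁻¹ ≡ 2 (mod 13) because 7·2 = 14 = 1·13 + 1.
So x ≡ 2·1 = 2 ≡ 2 (mod 13).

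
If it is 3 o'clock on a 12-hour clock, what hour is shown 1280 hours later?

11

1280 mod 12 = 8 (since 106·12 = 1272).
3 + 8 → 11 on a 12-hour dial.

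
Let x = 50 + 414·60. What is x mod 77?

414·60 = 24840.
24840 mod 77 = 46 (since 322·77 = 24794).
(50 + 46) mod 77 = 19.

19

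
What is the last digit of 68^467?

2

Last digits of 8^n: 8, 4, 2, 6 (period 4).
467 leaves remainder 3 on division by 4, so 68^467 ends in 2.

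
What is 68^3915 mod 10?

Last digits of 8^n: 8, 4, 2, 6 (period 4).
3915 mod 4 = 3, so the last digit matches 8^3 = 2.

2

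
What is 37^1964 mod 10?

The units digit of 37^n cycles with period 4: 7, 9, 3, 1, …
1964 leaves remainder 0 on division by 4, so 37^1964 ends in 1.

1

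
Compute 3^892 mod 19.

16

Successive squares of 3 mod 19: 3^1≡3, 3^2≡9, 3^4≡5, 3^8≡6, 3^16≡17, 3^32≡4, 3^64≡16, 3^128≡9, 3^256≡5, 3^512≡6.
Since 892 = 4 + 8 + 16 + 32 + 64 + 256 + 512 in binary, 3^892 ≡ 5·6·17·4·16·5·6 ≡ 16 (mod 19).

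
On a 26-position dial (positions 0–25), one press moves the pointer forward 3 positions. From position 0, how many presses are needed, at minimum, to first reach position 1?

3·9 = 27 = 1·26 + 1, so 3⁻¹ ≡ 9 (mod 26).

9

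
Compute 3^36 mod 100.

Successive squares of 3 mod 100: 3^1≡3, 3^2≡9, 3^4≡81, 3^8≡61, 3^16≡21, 3^32≡41.
Since 36 = 4 + 32 in binary, 3^36 ≡ 81·41 ≡ 21 (mod 100).

21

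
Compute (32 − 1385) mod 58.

Dividing 1385 by 58 gives quotient 23 and remainder 51.
(32 − 51) mod 58 = 39.

39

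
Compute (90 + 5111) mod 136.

5111 = 37·136 + 79, so 5111 mod 136 = 79.
(90 + 79) mod 136 = 33.

33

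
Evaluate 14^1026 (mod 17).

By repeated squaring mod 17: 14^1≡14, 14^2≡9, 14^4≡13, 14^8≡16, 14^16≡1, 14^32≡1, 14^64≡1, 14^128≡1, 14^256≡1, 14^512≡1, 14^1024≡1.
Since 1026 = 2 + 1024 in binary, 14^1026 ≡ 9·1 ≡ 9 (mod 17).

9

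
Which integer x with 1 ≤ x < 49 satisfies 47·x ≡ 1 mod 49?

49 = 1·47 + 2
47 = 23·2 + 1
2 = 2·1 + 0
Back-substituting gives 47·24 ≡ 1 (mod 49).

24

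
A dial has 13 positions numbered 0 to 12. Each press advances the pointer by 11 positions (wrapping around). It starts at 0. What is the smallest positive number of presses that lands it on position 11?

11⁻¹ ≡ 6 (mod 13) because 11·6 = 66 = 5·13 + 1.
So x ≡ 6·11 = 66 ≡ 1 (mod 13).

1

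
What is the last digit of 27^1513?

Last digits of 7^n: 7, 9, 3, 1 (period 4).
1513 leaves remainder 1 on division by 4, so 27^1513 ends in 7.

7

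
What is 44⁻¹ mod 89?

44·87 = 3828 = 43·89 + 1, so 44⁻¹ ≡ 87 (mod 89).

87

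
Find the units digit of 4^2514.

Powers of 4 mod 10 repeat with period 2: 4, 6.
2514 mod 2 = 0, so the last digit matches 4^2 = 6.

6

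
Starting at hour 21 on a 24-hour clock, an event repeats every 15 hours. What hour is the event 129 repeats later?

12

129·15 = 1935.
Dividing 1935 by 24 gives quotient 80 and remainder 15.
(21 + 15) mod 24 = 12.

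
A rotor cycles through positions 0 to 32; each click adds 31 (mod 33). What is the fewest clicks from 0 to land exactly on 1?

16

33 = 1·31 + 2
31 = 15·2 + 1
2 = 2·1 + 0
Back-substituting gives 31·16 ≡ 1 (mod 33).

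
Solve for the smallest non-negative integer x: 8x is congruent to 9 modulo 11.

8⁻¹ ≡ 7 (mod 11) because 8·7 = 56 = 5·11 + 1.
So x ≡ 7·9 = 63 ≡ 8 (mod 11).

8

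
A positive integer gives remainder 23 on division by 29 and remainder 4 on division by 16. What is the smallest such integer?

x ≡ 4 (mod 16) gives x ∈ {4, 20, 36, 52}.
The first of these with x mod 29 = 23 is 52.

52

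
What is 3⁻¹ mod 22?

22 = 7·3 + 1
3 = 3·1 + 0
Back-substituting gives 3·15 ≡ 1 (mod 22).

15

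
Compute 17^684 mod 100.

By repeated squaring mod 100: 17^1≡17, 17^2≡89, 17^4≡21, 17^8≡41, 17^16≡81, 17^32≡61, 17^64≡21, 17^128≡41, 17^256≡81, 17^512≡61.
684 = 4 + 8 + 32 + 128 + 512, so 17^684 ≡ 21·41·61·41·61 ≡ 21 (mod 100).

21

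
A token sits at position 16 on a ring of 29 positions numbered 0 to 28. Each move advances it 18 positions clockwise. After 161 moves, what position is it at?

14

161·18 = 2898.
2898 = 99·29 + 27, so 2898 mod 29 = 27.
(16 + 27) mod 29 = 14.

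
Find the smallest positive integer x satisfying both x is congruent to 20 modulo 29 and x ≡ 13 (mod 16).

Since 16·20 ≡ 1 (mod 29), take x = 13 + 16·((20−13)·20 mod 29) = 13 + 16·24 = 397.
Check: 397 mod 29 = 20, 397 mod 16 = 13.

397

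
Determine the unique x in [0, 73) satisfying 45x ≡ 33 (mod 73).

64

The inverse of 45 mod 73 is 13 (since 45·13 = 585 ≡ 1).
So x ≡ 13·33 = 429 ≡ 64 (mod 73).
Check: 45·64 = 2880 = 39·73 + 33.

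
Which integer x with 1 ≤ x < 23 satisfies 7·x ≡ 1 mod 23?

10

7·10 = 70 = 3·23 + 1, so 7⁻¹ ≡ 10 (mod 23).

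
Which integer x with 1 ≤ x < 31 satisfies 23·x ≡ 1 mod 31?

27

23·27 = 621 = 20·31 + 1, so 23⁻¹ ≡ 27 (mod 31).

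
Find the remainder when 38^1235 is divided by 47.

By repeated squaring mod 47: 38^1≡38, 38^2≡34, 38^4≡28, 38^8≡32, 38^16≡37, 38^32≡6, 38^64≡36, 38^128≡27, 38^256≡24, 38^512≡12, 38^1024≡3.
Since 1235 = 1 + 2 + 16 + 64 + 128 + 1024 in binary, 38^1235 ≡ 38·34·37·36·27·3 ≡ 10 (mod 47).

10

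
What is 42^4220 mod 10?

6

Powers of 2 mod 10 repeat with period 4: 2, 4, 8, 6.
4220 mod 4 = 0, so the last digit matches 2^4 = 6.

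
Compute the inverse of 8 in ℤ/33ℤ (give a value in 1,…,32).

8·29 = 232 = 7·33 + 1, so 8⁻¹ ≡ 29 (mod 33).

29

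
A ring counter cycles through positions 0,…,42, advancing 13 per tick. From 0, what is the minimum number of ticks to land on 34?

39

13⁻¹ ≡ 10 (mod 43) because 13·10 = 130 = 3·43 + 1.
Multiplying both sides by 10: x ≡ 10·34 = 340 ≡ 39 (mod 43).
Check: 13·39 = 507 = 11·43 + 34.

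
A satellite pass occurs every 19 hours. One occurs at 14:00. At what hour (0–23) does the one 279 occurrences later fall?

279·19 = 5301.
5301 − 220·24 = 21, so 5301 ≡ 21 (mod 24).
(14 + 21) mod 24 = 11.

11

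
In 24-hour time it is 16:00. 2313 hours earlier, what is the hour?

7

2313 − 96·24 = 9, so 2313 ≡ 9 (mod 24).
(16 − 9) mod 24 = 7.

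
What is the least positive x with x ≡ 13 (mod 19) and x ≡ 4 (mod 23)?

Since 23·5 ≡ 1 (mod 19), take x = 4 + 23·((13−4)·5 mod 19) = 4 + 23·7 = 165.
Check: 165 mod 19 = 13, 165 mod 23 = 4.

165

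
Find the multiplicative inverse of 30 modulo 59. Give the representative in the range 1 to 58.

2

30·2 = 60 = 1·59 + 1, so 30⁻¹ ≡ 2 (mod 59).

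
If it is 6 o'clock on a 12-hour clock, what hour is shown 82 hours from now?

4

Dividing 82 by 12 gives quotient 6 and remainder 10.
6 + 10 → 4 on a 12-hour dial.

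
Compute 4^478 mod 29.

16

Square-and-reduce mod 29: 4^1≡4, 4^2≡16, 4^4≡24, 4^8≡25, 4^16≡16, 4^32≡24, 4^64≡25, 4^128≡16, 4^256≡24.
Since 478 = 2 + 4 + 8 + 16 + 64 + 128 + 256 in binary, 4^478 ≡ 16·24·25·16·25·16·24 ≡ 16 (mod 29).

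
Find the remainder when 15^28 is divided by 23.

Successive squares of 15 mod 23: 15^1≡15, 15^2≡18, 15^4≡2, 15^8≡4, 15^16≡16.
Since 28 = 4 + 8 + 16 in binary, 15^28 ≡ 2·4·16 ≡ 13 (mod 23).

13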